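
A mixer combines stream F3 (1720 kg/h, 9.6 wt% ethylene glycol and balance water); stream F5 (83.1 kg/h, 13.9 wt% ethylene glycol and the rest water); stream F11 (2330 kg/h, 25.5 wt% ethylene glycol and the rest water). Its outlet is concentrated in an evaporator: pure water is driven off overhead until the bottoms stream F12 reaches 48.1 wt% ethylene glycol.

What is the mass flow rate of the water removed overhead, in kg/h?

ethylene glycol entering = 1720×0.096 + 83.1×0.139 + 2330×0.255 = 770.82 kg/h.
All ethylene glycol reports to F12, so F12 = 770.82/0.481 = 1602.5 kg/h.
Total feed = 4133.1 kg/h; overhead = 4133.1 − 1602.5 = 2530.6 kg/h.

2531 kg/h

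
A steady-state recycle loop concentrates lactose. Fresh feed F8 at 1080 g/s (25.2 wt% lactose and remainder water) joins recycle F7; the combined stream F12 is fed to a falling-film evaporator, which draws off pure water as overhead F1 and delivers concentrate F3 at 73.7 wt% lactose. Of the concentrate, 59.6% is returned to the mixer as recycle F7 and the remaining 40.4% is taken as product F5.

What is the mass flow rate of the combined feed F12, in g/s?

1625 g/s

Overall lactose balance (none leaves overhead): lactose in fresh feed = lactose in product, i.e. 1080×0.252 = (1−0.596)·F3·0.737.
F3 = 272.16/(0.737×0.404) = 914.06 g/s.
Recycle F7 = 0.596×914.06 = 544.78 g/s.
Combined feed F12 = 1080 + 544.78 = 1624.8 g/s.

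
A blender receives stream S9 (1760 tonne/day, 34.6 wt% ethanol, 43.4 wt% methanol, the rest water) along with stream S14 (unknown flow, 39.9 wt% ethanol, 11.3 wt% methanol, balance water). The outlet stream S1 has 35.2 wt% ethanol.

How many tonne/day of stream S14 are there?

224.7 tonne/day

Let S14 be the unknown flow. Total out = 1760 + S14.
ethanol balance: 608.96 + 0.399·S14 = 0.352·(1760 + S14)
(0.399 − 0.352)·S14 = 0.352×1760 − 608.96 = 10.56
S14 = 10.56 / 0.047 = 224.68 tonne/day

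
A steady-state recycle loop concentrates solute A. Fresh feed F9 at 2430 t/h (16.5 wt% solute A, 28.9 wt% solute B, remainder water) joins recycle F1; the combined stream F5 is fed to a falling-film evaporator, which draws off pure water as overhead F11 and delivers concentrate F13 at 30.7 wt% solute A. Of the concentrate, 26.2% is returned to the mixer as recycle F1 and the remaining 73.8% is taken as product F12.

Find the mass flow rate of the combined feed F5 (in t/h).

2894 t/h

Overall solute A balance (none leaves overhead): solute A in fresh feed = solute A in product, i.e. 2430×0.165 = (1−0.262)·F13·0.307.
F13 = 400.95/(0.307×0.738) = 1769.7 t/h.
Recycle F1 = 0.262×1769.7 = 463.66 t/h.
Combined feed F5 = 2430 + 463.66 = 2893.7 t/h.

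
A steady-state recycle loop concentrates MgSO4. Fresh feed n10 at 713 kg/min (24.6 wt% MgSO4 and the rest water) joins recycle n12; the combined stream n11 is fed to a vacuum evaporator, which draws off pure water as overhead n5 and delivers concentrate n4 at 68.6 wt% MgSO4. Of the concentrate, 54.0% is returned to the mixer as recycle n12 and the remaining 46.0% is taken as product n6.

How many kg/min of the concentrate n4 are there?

555.8 kg/min

Overall MgSO4 balance (none leaves overhead): MgSO4 in fresh feed = MgSO4 in product, i.e. 713×0.246 = (1−0.540)·n4·0.686.
n4 = 175.4/(0.686×0.460) = 555.83 kg/min.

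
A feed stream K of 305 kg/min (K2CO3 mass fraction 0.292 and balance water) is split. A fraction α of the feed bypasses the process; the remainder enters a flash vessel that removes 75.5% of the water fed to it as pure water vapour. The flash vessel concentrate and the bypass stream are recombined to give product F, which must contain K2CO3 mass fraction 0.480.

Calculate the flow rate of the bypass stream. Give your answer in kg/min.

All 305×0.292 = 89.06 kg/min of K2CO3 reaches F, so F = 89.06/0.480 = 185.54 kg/min and vapour = 119.46 kg/min.
The evaporator receives (1−α)·305 of feed at 0.708 water and removes 0.755 of that water:
0.755×0.708×(1−α)×305 = 119.46
(1−α) = 119.46/163.03 = 0.7327;  α = 0.2673.
Bypass flow = 0.2673×305 = 81.521 kg/min.

81.52 kg/min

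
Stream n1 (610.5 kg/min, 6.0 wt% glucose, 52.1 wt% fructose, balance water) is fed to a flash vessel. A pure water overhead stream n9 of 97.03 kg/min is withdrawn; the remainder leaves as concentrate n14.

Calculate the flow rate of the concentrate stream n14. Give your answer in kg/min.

513.5 kg/min

Concentrate = 610.5 − 97.03 = 513.47 kg/min.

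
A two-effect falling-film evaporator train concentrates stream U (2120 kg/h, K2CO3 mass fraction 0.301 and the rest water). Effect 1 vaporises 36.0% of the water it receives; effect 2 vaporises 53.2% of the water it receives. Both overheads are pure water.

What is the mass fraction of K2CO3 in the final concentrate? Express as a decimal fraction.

0.590

water in feed = 2120×0.699 = 1481.9 kg/h.
After stage 1: water left = (1−0.360)×1481.9 = 948.4; stream total = 1586.5 kg/h.
After stage 2: water left = (1−0.532)×948.4 = 443.85; final concentrate = 1082 kg/h.
K2CO3 fraction = 638.12/1082 = 0.590.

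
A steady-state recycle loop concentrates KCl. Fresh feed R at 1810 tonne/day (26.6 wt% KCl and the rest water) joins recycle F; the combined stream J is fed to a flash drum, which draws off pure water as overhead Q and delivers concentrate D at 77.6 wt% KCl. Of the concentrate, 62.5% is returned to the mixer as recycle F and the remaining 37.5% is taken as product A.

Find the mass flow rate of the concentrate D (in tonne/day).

1655 tonne/day

Overall KCl balance (none leaves overhead): KCl in fresh feed = KCl in product, i.e. 1810×0.266 = (1−0.625)·D·0.776.
D = 481.46/(0.776×0.375) = 1654.5 tonne/day.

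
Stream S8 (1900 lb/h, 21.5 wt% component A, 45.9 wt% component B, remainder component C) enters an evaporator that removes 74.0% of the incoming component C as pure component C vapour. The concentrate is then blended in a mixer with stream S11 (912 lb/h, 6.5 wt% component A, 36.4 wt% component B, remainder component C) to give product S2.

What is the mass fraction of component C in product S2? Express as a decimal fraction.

Vapour removed = 0.740×0.326×1900 = 458.36 lb/h; concentrate = 1441.6 lb/h.
component C reaching the mixer = 161.04 (from concentrate) + 912×0.571 = 681.8 lb/h.
Product flow = 1441.6 + 912 = 2353.6 lb/h; component C fraction = 0.290.

0.290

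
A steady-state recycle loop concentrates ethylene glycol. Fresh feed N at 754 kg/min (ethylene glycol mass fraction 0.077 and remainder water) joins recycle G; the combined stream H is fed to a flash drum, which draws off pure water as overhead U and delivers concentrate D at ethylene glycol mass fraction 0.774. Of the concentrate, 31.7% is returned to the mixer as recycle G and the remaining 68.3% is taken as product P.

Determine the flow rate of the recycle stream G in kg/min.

Overall ethylene glycol balance (none leaves overhead): ethylene glycol in fresh feed = ethylene glycol in product, i.e. 754×0.077 = (1−0.317)·D·0.774.
D = 58.058/(0.774×0.683) = 109.82 kg/min.
Recycle G = 0.317×109.82 = 34.814 kg/min.

34.81 kg/min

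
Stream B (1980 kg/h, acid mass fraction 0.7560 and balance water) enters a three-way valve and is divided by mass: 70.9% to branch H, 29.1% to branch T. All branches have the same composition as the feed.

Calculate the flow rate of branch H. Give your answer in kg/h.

Branch H flow = 0.709×1980 = 1403.8 kg/h.

1404 kg/h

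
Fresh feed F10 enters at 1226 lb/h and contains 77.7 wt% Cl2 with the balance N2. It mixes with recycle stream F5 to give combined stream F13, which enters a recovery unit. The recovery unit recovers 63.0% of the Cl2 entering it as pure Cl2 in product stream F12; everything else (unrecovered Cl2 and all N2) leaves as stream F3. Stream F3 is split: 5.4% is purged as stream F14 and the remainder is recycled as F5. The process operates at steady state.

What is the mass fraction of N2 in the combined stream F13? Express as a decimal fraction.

N2 enters only via F10 and leaves only via the purge: 1226×0.223 = 0.054×(N2 in F3), and the recovery unit passes all N2, so N2 in F13 = N2 in F3 = 5062.9 lb/h.
Cl2 in F13: m_A = 1226×0.777 + (1−0.054)·(1−0.630)·m_A, so m_A = 952.6/0.6500 = 1465.6 lb/h.
F13 = 1465.6 + 5062.9 = 6528.5 lb/h.
N2 fraction in F13 = 5062.9/6528.5 = 0.776.

0.776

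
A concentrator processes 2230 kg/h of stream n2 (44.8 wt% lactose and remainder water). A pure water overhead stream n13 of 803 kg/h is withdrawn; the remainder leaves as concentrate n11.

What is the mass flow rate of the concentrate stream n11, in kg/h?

Concentrate = 2230 − 803 = 1427 kg/h.

1427 kg/h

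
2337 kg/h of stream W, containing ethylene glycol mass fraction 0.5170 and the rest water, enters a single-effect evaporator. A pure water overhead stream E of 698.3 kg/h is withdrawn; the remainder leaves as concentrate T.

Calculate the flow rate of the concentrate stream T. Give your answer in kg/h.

Concentrate = 2337 − 698.3 = 1638.7 kg/h.

1639 kg/h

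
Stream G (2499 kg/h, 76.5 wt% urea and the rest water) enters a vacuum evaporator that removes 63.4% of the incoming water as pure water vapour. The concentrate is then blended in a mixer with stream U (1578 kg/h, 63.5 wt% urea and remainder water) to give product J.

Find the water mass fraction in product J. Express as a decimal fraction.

0.2135

Vapour removed = 0.634×0.235×2499 = 372.33 kg/h; concentrate = 2126.7 kg/h.
water reaching the mixer = 214.94 (from concentrate) + 1578×0.365 = 790.91 kg/h.
Product flow = 2126.7 + 1578 = 3704.7 kg/h; water fraction = 0.2135.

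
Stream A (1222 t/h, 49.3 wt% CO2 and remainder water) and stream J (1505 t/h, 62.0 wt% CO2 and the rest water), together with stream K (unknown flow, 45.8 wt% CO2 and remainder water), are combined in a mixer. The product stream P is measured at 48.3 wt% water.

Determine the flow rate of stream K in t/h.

Let K be the unknown flow. Total out = 2727 + K.
water balance: 1191.5 + 0.542·K = 0.483·(2727 + K)
(0.542 − 0.483)·K = 0.483×2727 − 1191.5 = 125.69
K = 125.69 / 0.059 = 2130.3 t/h

2130 t/h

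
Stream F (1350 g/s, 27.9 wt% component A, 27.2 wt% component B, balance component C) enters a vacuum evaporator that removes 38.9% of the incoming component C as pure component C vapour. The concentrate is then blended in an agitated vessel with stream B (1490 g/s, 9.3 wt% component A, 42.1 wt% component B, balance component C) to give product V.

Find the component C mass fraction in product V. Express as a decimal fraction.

0.420

Vapour removed = 0.389×0.449×1350 = 235.79 g/s; concentrate = 1114.2 g/s.
component C reaching the mixer = 370.36 (from concentrate) + 1490×0.486 = 1094.5 g/s.
Product flow = 1114.2 + 1490 = 2604.2 g/s; component C fraction = 0.420.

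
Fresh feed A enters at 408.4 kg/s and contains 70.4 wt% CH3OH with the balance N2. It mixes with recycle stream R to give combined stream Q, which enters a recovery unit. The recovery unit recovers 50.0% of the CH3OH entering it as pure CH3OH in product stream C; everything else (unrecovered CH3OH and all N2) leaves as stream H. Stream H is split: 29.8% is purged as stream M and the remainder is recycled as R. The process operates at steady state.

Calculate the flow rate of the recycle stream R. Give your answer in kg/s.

N2 enters only via A and leaves only via the purge: 408.4×0.296 = 0.298×(N2 in H), and the recovery unit passes all N2, so N2 in Q = N2 in H = 405.66 kg/s.
CH3OH in Q: m_A = 408.4×0.704 + (1−0.298)·(1−0.500)·m_A, so m_A = 287.51/0.6490 = 443.01 kg/s.
H = (1−0.500)×443.01 + 405.66 = 627.16 kg/s.
Recycle R = (1−0.298)×627.16 = 440.27 kg/s.

440.3 kg/s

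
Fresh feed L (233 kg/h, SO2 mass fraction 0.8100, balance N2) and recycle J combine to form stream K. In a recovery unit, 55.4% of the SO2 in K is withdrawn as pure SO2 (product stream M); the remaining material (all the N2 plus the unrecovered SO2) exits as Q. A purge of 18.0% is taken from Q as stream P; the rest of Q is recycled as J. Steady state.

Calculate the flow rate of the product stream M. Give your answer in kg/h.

164.8 kg/h

SO2 in K: m_A = 233×0.810 + (1−0.180)·(1−0.554)·m_A, so m_A = 188.73/0.6343 = 297.55 kg/h.
Product M = 0.554×297.55 = 164.84 kg/h.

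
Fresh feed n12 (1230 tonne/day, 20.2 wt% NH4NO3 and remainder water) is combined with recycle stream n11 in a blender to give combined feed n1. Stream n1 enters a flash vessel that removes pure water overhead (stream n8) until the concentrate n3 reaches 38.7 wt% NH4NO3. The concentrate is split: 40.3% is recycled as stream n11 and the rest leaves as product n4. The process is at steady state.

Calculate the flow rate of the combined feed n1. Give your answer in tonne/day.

Overall NH4NO3 balance (none leaves overhead): NH4NO3 in fresh feed = NH4NO3 in product, i.e. 1230×0.202 = (1−0.403)·n3·0.387.
n3 = 248.46/(0.387×0.597) = 1075.4 tonne/day.
Recycle n11 = 0.403×1075.4 = 433.39 tonne/day.
Combined feed n1 = 1230 + 433.39 = 1663.4 tonne/day.

1663 tonne/day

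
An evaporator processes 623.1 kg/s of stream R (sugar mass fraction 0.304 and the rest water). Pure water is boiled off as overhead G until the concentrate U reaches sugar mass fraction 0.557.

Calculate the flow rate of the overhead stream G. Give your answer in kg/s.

283 kg/s

sugar is conserved: 623.1×0.304 = 189.42 kg/s all reports to the concentrate.
Concentrate = 189.42/(target fraction) = 340.08 kg/s.
Overhead = 623.1 − 340.08 = 283.02 kg/s.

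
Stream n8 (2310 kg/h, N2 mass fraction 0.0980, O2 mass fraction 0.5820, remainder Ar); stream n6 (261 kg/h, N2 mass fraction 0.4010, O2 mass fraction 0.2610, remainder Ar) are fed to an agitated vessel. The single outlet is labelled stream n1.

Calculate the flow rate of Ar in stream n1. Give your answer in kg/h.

827.4 kg/h

Ar out = Ar in = 2310×0.320 + 261×0.338 = 827.42 kg/h.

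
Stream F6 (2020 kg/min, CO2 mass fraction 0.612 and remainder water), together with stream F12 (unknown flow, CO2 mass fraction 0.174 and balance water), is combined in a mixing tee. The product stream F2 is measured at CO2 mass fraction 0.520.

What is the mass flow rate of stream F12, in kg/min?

537.1 kg/min

Let F12 be the unknown flow. Total out = 2020 + F12.
CO2 balance: 1236.2 + 0.174·F12 = 0.520·(2020 + F12)
(0.174 − 0.520)·F12 = 0.520×2020 − 1236.2 = -185.84
F12 = -185.84 / -0.346 = 537.11 kg/min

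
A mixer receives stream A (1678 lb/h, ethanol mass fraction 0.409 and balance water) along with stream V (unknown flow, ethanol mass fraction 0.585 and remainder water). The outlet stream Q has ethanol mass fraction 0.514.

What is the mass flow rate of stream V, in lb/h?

2482 lb/h

Let V be the unknown flow. Total out = 1678 + V.
ethanol balance: 686.3 + 0.585·V = 0.514·(1678 + V)
(0.585 − 0.514)·V = 0.514×1678 − 686.3 = 176.19
V = 176.19 / 0.071 = 2481.5 lb/h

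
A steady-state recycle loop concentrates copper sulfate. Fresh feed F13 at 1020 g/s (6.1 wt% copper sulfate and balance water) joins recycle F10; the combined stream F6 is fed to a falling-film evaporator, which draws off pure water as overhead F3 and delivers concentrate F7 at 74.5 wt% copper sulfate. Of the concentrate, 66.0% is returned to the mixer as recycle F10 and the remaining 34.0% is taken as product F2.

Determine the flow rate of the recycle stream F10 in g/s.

Overall copper sulfate balance (none leaves overhead): copper sulfate in fresh feed = copper sulfate in product, i.e. 1020×0.061 = (1−0.660)·F7·0.745.
F7 = 62.22/(0.745×0.340) = 245.64 g/s.
Recycle F10 = 0.660×245.64 = 162.12 g/s.

162.1 g/s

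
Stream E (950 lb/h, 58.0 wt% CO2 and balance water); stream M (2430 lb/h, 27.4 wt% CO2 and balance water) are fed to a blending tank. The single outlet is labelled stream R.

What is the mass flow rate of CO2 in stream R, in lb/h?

CO2 out = CO2 in = 950×0.580 + 2430×0.274 = 1216.8 lb/h.

1217 lb/h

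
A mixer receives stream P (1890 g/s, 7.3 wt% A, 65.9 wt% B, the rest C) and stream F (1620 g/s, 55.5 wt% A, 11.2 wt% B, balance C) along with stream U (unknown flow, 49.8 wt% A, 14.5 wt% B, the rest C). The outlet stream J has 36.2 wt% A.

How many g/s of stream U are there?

Let U be the unknown flow. Total out = 3510 + U.
A balance: 1037.1 + 0.498·U = 0.362·(3510 + U)
(0.498 − 0.362)·U = 0.362×3510 − 1037.1 = 233.55
U = 233.55 / 0.136 = 1717.3 g/s

1717 g/s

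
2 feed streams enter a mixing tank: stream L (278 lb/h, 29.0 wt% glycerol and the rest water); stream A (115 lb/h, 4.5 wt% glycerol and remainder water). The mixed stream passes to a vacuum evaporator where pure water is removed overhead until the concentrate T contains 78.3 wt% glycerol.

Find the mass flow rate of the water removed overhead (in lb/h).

glycerol entering = 278×0.290 + 115×0.045 = 85.795 lb/h.
All glycerol reports to T, so T = 85.795/0.783 = 109.57 lb/h.
Total feed = 393 lb/h; overhead = 393 − 109.57 = 283.43 lb/h.

283.4 lb/h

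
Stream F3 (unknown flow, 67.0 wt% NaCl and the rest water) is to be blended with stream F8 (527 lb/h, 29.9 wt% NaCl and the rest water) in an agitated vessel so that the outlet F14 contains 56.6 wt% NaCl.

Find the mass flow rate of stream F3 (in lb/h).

1353 lb/h

Let F3 be the unknown flow. Total out = 527 + F3.
NaCl balance: 157.57 + 0.670·F3 = 0.566·(527 + F3)
(0.670 − 0.566)·F3 = 0.566×527 − 157.57 = 140.71
F3 = 140.71 / 0.104 = 1353 lb/h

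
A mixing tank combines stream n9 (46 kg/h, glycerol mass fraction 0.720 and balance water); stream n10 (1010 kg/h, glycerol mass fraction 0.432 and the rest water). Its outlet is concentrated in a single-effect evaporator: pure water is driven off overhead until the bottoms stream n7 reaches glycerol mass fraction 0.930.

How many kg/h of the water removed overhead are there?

551.2 kg/h

glycerol entering = 46×0.720 + 1010×0.432 = 469.44 kg/h.
All glycerol reports to n7, so n7 = 469.44/0.930 = 504.77 kg/h.
Total feed = 1056 kg/h; overhead = 1056 − 504.77 = 551.23 kg/h.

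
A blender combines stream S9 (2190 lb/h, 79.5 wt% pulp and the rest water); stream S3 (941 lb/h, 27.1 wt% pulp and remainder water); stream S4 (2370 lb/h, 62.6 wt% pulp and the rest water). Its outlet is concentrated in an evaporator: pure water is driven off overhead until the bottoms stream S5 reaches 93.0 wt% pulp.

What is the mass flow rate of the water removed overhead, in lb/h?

pulp entering = 2190×0.795 + 941×0.271 + 2370×0.626 = 3479.7 lb/h.
All pulp reports to S5, so S5 = 3479.7/0.930 = 3741.6 lb/h.
Total feed = 5501 lb/h; overhead = 5501 − 3741.6 = 1759.4 lb/h.

1759 lb/h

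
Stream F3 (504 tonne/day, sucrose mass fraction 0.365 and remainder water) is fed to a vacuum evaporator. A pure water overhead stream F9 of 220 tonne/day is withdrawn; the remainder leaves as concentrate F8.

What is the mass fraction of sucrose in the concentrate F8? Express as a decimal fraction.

sucrose is not removed: 504×0.365 = 183.96 tonne/day of sucrose enters F8.
Concentrate = 504 − 220 = 284 tonne/day.
Mass fraction = 183.96/284 = 0.648.

0.648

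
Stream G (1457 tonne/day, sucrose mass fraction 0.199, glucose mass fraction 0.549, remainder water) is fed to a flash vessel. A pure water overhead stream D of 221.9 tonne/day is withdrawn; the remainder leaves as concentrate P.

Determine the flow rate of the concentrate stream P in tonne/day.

1235 tonne/day

Concentrate = 1457 − 221.9 = 1235.1 tonne/day.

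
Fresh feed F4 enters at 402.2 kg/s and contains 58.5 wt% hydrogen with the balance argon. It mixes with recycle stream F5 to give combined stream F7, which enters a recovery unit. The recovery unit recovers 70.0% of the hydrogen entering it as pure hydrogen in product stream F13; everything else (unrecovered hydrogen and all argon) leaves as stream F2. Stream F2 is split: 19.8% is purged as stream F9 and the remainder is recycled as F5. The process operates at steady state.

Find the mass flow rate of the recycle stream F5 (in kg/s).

750.6 kg/s

argon enters only via F4 and leaves only via the purge: 402.2×0.415 = 0.198×(argon in F2), and the recovery unit passes all argon, so argon in F7 = argon in F2 = 842.99 kg/s.
hydrogen in F7: m_A = 402.2×0.585 + (1−0.198)·(1−0.700)·m_A, so m_A = 235.29/0.7594 = 309.83 kg/s.
F2 = (1−0.700)×309.83 + 842.99 = 935.94 kg/s.
Recycle F5 = (1−0.198)×935.94 = 750.63 kg/s.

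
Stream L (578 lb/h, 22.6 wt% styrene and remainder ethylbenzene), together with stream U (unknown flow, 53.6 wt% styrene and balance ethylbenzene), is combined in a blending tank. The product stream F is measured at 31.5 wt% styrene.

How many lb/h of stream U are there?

Let U be the unknown flow. Total out = 578 + U.
styrene balance: 130.63 + 0.536·U = 0.315·(578 + U)
(0.536 − 0.315)·U = 0.315×578 − 130.63 = 51.442
U = 51.442 / 0.221 = 232.77 lb/h

232.8 lb/h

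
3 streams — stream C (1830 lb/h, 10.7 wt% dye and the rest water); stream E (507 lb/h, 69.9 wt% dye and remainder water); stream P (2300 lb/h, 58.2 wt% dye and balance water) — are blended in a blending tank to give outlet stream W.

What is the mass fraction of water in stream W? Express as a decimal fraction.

0.5927

Total flow out = 1830 + 507 + 2300 = 4637 lb/h.
water in = 1830×0.893 + 507×0.301 + 2300×0.418 = 2748.2 lb/h.
water mass fraction in W = 2748.2/4637 = 0.5927.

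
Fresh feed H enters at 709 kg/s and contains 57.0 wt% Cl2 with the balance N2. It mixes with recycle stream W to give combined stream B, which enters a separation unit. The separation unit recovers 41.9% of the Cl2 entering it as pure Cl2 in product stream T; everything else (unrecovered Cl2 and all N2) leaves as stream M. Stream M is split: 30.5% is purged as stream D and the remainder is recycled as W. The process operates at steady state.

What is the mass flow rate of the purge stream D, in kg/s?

425 kg/s

N2 enters only via H and leaves only via the purge: 709×0.430 = 0.305×(N2 in M), and the separation unit passes all N2, so N2 in B = N2 in M = 999.57 kg/s.
Cl2 in B: m_A = 709×0.570 + (1−0.305)·(1−0.419)·m_A, so m_A = 404.13/0.5962 = 677.84 kg/s.
M = (1−0.419)×677.84 + 999.57 = 1393.4 kg/s.
Purge D = 0.305×1393.4 = 424.99 kg/s.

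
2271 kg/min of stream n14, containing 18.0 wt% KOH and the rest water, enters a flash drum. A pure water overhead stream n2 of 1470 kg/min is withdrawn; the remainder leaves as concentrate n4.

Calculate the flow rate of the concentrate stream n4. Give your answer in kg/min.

Concentrate = 2271 − 1470 = 801 kg/min.

801 kg/min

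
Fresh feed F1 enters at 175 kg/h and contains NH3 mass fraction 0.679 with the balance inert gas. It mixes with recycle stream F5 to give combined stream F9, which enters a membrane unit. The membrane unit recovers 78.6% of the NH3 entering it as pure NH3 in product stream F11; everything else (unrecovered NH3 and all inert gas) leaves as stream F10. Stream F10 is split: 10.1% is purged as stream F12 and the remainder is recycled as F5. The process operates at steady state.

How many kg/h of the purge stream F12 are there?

inert gas enters only via F1 and leaves only via the purge: 175×0.321 = 0.101×(inert gas in F10), and the membrane unit passes all inert gas, so inert gas in F9 = inert gas in F10 = 556.19 kg/h.
NH3 in F9: m_A = 175×0.679 + (1−0.101)·(1−0.786)·m_A, so m_A = 118.83/0.8076 = 147.13 kg/h.
F10 = (1−0.786)×147.13 + 556.19 = 587.67 kg/h.
Purge F12 = 0.101×587.67 = 59.355 kg/h.

59.36 kg/h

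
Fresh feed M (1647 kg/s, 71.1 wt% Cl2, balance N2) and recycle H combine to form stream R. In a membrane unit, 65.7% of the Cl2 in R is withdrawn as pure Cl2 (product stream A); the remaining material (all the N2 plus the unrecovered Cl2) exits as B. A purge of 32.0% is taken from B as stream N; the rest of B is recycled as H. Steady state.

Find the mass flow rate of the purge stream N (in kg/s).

643.6 kg/s

N2 enters only via M and leaves only via the purge: 1647×0.289 = 0.320×(N2 in B), and the membrane unit passes all N2, so N2 in R = N2 in B = 1487.4 kg/s.
Cl2 in R: m_A = 1647×0.711 + (1−0.320)·(1−0.657)·m_A, so m_A = 1171/0.7668 = 1527.2 kg/s.
B = (1−0.657)×1527.2 + 1487.4 = 2011.3 kg/s.
Purge N = 0.320×2011.3 = 643.61 kg/s.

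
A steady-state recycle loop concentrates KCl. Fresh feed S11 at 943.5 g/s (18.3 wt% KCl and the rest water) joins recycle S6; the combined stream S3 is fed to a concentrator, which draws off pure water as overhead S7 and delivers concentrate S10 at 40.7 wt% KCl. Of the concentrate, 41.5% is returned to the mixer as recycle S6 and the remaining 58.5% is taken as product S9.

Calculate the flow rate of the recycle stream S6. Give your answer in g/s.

Overall KCl balance (none leaves overhead): KCl in fresh feed = KCl in product, i.e. 943.5×0.183 = (1−0.415)·S10·0.407.
S10 = 172.66/(0.407×0.585) = 725.17 g/s.
Recycle S6 = 0.415×725.17 = 300.95 g/s.

300.9 g/s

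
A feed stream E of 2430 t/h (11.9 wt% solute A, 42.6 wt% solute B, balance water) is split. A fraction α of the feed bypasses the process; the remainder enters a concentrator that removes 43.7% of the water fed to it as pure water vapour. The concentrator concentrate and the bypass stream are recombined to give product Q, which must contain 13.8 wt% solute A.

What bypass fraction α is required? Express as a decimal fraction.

0.308

All 2430×0.119 = 289.17 t/h of solute A reaches Q, so Q = 289.17/0.138 = 2095.4 t/h and vapour = 334.57 t/h.
The evaporator receives (1−α)·2430 of feed at 0.455 water and removes 0.437 of that water:
0.437×0.455×(1−α)×2430 = 334.57
(1−α) = 334.57/483.17 = 0.6924;  α = 0.3076.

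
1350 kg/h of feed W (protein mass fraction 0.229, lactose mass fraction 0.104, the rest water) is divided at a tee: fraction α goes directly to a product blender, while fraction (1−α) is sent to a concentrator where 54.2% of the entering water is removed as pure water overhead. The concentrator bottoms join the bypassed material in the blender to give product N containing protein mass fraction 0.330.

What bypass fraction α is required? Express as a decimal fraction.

All 1350×0.229 = 309.15 kg/h of protein reaches N, so N = 309.15/0.330 = 936.82 kg/h and vapour = 413.18 kg/h.
The evaporator receives (1−α)·1350 of feed at 0.667 water and removes 0.542 of that water:
0.542×0.667×(1−α)×1350 = 413.18
(1−α) = 413.18/488.04 = 0.8466;  α = 0.1534.

0.153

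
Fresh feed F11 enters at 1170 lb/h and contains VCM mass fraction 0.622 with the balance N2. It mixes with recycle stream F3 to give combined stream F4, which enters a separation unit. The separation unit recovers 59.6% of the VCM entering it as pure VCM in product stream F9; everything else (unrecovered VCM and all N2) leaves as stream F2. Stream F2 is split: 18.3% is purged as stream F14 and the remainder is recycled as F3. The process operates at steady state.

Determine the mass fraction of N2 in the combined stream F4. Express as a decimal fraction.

0.690

N2 enters only via F11 and leaves only via the purge: 1170×0.378 = 0.183×(N2 in F2), and the separation unit passes all N2, so N2 in F4 = N2 in F2 = 2416.7 lb/h.
VCM in F4: m_A = 1170×0.622 + (1−0.183)·(1−0.596)·m_A, so m_A = 727.74/0.6699 = 1086.3 lb/h.
F4 = 1086.3 + 2416.7 = 3503 lb/h.
N2 fraction in F4 = 2416.7/3503 = 0.690.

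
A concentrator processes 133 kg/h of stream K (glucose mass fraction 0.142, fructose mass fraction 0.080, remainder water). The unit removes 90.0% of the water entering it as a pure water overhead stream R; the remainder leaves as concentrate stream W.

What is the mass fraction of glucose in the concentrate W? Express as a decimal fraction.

0.474

glucose is not removed: 133×0.142 = 18.886 kg/h of glucose enters W.
water entering = 133×0.778 = 103.47 kg/h; overhead removed = 0.900×103.47 = 93.127 kg/h.
Concentrate = 133 − 93.127 = 39.873 kg/h.
Mass fraction = 18.886/39.873 = 0.474.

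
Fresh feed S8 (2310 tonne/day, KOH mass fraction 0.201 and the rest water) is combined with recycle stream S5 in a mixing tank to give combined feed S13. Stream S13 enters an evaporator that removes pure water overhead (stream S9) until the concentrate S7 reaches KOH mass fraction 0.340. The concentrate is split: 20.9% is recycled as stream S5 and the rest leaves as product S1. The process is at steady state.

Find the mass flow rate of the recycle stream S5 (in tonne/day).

360.8 tonne/day

Overall KOH balance (none leaves overhead): KOH in fresh feed = KOH in product, i.e. 2310×0.201 = (1−0.209)·S7·0.340.
S7 = 464.31/(0.340×0.791) = 1726.4 tonne/day.
Recycle S5 = 0.209×1726.4 = 360.83 tonne/day.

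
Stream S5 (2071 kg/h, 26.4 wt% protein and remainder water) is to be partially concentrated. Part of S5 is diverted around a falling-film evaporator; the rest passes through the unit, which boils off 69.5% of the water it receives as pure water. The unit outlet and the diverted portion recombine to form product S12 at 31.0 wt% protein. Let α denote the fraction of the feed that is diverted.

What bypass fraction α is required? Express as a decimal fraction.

0.710

All 2071×0.264 = 546.74 kg/h of protein reaches S12, so S12 = 546.74/0.310 = 1763.7 kg/h and vapour = 307.31 kg/h.
The evaporator receives (1−α)·2071 of feed at 0.736 water and removes 0.695 of that water:
0.695×0.736×(1−α)×2071 = 307.31
(1−α) = 307.31/1059.4 = 0.2901;  α = 0.7099.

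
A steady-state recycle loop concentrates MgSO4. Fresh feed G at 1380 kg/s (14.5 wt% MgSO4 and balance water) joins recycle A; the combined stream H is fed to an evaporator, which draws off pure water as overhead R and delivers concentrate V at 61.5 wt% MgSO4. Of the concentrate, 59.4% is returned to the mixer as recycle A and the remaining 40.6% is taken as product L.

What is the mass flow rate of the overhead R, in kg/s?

Overall MgSO4 balance (none leaves overhead): MgSO4 in fresh feed = MgSO4 in product, i.e. 1380×0.145 = (1−0.594)·V·0.615.
V = 200.1/(0.615×0.406) = 801.39 kg/s.
Recycle A = 0.594×801.39 = 476.03 kg/s.
Combined feed H = 1380 + 476.03 = 1856 kg/s.
Overhead R = H − V = 1856 − 801.39 = 1054.6 kg/s.

1055 kg/s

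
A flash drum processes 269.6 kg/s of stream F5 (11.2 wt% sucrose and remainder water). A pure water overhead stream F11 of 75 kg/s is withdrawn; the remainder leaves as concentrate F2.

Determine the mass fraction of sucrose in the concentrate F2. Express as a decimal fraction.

sucrose is not removed: 269.6×0.112 = 30.195 kg/s of sucrose enters F2.
Concentrate = 269.6 − 75 = 194.6 kg/s.
Mass fraction = 30.195/194.6 = 0.155.

0.155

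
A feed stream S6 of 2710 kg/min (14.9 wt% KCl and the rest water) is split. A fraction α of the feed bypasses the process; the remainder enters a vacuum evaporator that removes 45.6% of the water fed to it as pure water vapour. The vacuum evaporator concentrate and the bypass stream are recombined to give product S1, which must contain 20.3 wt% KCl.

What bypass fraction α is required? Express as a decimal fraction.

All 2710×0.149 = 403.79 kg/min of KCl reaches S1, so S1 = 403.79/0.203 = 1989.1 kg/min and vapour = 720.89 kg/min.
The evaporator receives (1−α)·2710 of feed at 0.851 water and removes 0.456 of that water:
0.456×0.851×(1−α)×2710 = 720.89
(1−α) = 720.89/1051.6 = 0.6855;  α = 0.3145.

0.315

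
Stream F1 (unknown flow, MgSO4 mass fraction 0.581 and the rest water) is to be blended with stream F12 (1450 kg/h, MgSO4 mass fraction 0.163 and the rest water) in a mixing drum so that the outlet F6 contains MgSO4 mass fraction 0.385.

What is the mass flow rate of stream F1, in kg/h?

Let F1 be the unknown flow. Total out = 1450 + F1.
MgSO4 balance: 236.35 + 0.581·F1 = 0.385·(1450 + F1)
(0.581 − 0.385)·F1 = 0.385×1450 − 236.35 = 321.9
F1 = 321.9 / 0.196 = 1642.3 kg/h

1642 kg/h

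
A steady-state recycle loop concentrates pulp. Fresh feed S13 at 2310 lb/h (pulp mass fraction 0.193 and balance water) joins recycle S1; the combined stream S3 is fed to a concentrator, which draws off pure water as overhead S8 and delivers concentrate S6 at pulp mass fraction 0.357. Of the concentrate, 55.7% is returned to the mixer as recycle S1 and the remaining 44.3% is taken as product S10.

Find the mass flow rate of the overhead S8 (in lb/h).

1061 lb/h

Overall pulp balance (none leaves overhead): pulp in fresh feed = pulp in product, i.e. 2310×0.193 = (1−0.557)·S6·0.357.
S6 = 445.83/(0.357×0.443) = 2819 lb/h.
Recycle S1 = 0.557×2819 = 1570.2 lb/h.
Combined feed S3 = 2310 + 1570.2 = 3880.2 lb/h.
Overhead S8 = S3 − S6 = 3880.2 − 2819 = 1061.2 lb/h.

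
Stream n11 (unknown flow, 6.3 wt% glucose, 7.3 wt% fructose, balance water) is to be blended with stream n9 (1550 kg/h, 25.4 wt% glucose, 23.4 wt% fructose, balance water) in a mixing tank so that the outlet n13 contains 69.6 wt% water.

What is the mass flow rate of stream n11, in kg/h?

1698 kg/h

Let n11 be the unknown flow. Total out = 1550 + n11.
water balance: 793.6 + 0.864·n11 = 0.696·(1550 + n11)
(0.864 − 0.696)·n11 = 0.696×1550 − 793.6 = 285.2
n11 = 285.2 / 0.168 = 1697.6 kg/h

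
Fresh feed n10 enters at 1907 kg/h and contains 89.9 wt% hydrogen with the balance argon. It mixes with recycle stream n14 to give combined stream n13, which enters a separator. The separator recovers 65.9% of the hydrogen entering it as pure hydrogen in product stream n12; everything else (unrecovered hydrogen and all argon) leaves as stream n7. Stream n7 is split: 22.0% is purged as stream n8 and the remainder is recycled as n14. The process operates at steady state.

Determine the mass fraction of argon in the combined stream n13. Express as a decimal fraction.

0.273

argon enters only via n10 and leaves only via the purge: 1907×0.101 = 0.220×(argon in n7), and the separator passes all argon, so argon in n13 = argon in n7 = 875.49 kg/h.
hydrogen in n13: m_A = 1907×0.899 + (1−0.220)·(1−0.659)·m_A, so m_A = 1714.4/0.7340 = 2335.6 kg/h.
n13 = 2335.6 + 875.49 = 3211.1 kg/h.
argon fraction in n13 = 875.49/3211.1 = 0.273.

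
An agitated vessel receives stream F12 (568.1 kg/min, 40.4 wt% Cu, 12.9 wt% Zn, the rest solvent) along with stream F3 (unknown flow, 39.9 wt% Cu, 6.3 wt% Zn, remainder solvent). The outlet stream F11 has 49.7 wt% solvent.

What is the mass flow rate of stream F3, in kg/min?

415.7 kg/min

Let F3 be the unknown flow. Total out = 568.1 + F3.
solvent balance: 265.3 + 0.538·F3 = 0.497·(568.1 + F3)
(0.538 − 0.497)·F3 = 0.497×568.1 − 265.3 = 17.043
F3 = 17.043 / 0.041 = 415.68 kg/min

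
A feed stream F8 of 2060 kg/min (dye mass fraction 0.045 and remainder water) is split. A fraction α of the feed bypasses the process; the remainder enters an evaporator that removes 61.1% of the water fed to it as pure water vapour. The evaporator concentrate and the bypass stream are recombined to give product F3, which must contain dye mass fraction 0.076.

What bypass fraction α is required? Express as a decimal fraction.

All 2060×0.045 = 92.7 kg/min of dye reaches F3, so F3 = 92.7/0.076 = 1219.7 kg/min and vapour = 840.26 kg/min.
The evaporator receives (1−α)·2060 of feed at 0.955 water and removes 0.611 of that water:
0.611×0.955×(1−α)×2060 = 840.26
(1−α) = 840.26/1202 = 0.6990;  α = 0.3010.

0.301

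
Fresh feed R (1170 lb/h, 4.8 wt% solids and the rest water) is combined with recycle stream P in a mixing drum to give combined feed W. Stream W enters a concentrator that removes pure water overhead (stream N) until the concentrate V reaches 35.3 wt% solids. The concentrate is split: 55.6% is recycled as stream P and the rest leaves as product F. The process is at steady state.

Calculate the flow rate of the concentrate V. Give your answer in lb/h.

Overall solids balance (none leaves overhead): solids in fresh feed = solids in product, i.e. 1170×0.048 = (1−0.556)·V·0.353.
V = 56.16/(0.353×0.444) = 358.32 lb/h.

358.3 lb/h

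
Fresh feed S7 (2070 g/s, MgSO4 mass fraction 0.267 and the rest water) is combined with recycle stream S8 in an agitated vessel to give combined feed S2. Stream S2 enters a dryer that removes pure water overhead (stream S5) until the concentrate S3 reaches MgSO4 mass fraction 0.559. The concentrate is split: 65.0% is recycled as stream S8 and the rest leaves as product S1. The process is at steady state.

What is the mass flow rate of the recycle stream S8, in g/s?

1836 g/s

Overall MgSO4 balance (none leaves overhead): MgSO4 in fresh feed = MgSO4 in product, i.e. 2070×0.267 = (1−0.650)·S3·0.559.
S3 = 552.69/(0.559×0.350) = 2824.9 g/s.
Recycle S8 = 0.650×2824.9 = 1836.2 g/s.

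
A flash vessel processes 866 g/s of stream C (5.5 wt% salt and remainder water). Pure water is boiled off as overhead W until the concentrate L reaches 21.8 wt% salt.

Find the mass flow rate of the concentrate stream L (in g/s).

218.5 g/s

salt is conserved: 866×0.055 = 47.63 g/s all reports to the concentrate.
Concentrate = 47.63/(target fraction) = 218.49 g/s.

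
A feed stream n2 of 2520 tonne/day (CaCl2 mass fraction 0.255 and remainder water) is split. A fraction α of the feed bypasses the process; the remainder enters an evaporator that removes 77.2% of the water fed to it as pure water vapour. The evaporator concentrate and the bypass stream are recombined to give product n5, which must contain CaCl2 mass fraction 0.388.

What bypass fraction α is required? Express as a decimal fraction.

0.404

All 2520×0.255 = 642.6 tonne/day of CaCl2 reaches n5, so n5 = 642.6/0.388 = 1656.2 tonne/day and vapour = 863.81 tonne/day.
The evaporator receives (1−α)·2520 of feed at 0.745 water and removes 0.772 of that water:
0.772×0.745×(1−α)×2520 = 863.81
(1−α) = 863.81/1449.4 = 0.5960;  α = 0.4040.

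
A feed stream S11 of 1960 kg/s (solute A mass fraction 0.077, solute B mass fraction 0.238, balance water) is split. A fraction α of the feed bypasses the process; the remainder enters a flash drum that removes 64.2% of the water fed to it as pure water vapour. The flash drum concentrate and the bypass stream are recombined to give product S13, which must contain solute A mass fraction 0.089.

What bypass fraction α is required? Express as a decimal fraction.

0.693

All 1960×0.077 = 150.92 kg/s of solute A reaches S13, so S13 = 150.92/0.089 = 1695.7 kg/s and vapour = 264.27 kg/s.
The evaporator receives (1−α)·1960 of feed at 0.685 water and removes 0.642 of that water:
0.642×0.685×(1−α)×1960 = 264.27
(1−α) = 264.27/861.95 = 0.3066;  α = 0.6934.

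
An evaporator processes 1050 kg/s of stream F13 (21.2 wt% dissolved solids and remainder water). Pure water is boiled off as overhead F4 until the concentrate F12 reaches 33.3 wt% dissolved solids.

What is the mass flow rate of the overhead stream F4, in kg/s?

381.5 kg/s

dissolved solids is conserved: 1050×0.212 = 222.6 kg/s all reports to the concentrate.
Concentrate = 222.6/(target fraction) = 668.47 kg/s.
Overhead = 1050 − 668.47 = 381.53 kg/s.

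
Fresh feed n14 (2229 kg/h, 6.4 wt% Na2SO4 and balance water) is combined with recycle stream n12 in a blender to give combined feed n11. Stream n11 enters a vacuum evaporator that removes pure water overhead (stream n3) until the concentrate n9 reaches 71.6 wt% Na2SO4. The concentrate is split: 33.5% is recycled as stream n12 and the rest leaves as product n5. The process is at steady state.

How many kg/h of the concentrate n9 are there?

299.6 kg/h

Overall Na2SO4 balance (none leaves overhead): Na2SO4 in fresh feed = Na2SO4 in product, i.e. 2229×0.064 = (1−0.335)·n9·0.716.
n9 = 142.66/(0.716×0.665) = 299.61 kg/h.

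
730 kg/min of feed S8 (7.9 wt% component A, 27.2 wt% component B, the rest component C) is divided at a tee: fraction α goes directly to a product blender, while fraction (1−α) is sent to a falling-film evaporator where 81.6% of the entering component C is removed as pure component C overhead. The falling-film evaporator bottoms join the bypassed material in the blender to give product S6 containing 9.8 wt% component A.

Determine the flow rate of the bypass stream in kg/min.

462.8 kg/min

All 730×0.079 = 57.67 kg/min of component A reaches S6, so S6 = 57.67/0.098 = 588.47 kg/min and vapour = 141.53 kg/min.
The evaporator receives (1−α)·730 of feed at 0.649 component C and removes 0.816 of that component C:
0.816×0.649×(1−α)×730 = 141.53
(1−α) = 141.53/386.6 = 0.3661;  α = 0.6339.
Bypass flow = 0.6339×730 = 462.75 kg/min.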